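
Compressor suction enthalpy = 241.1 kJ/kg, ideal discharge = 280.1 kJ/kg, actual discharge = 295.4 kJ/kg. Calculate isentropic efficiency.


dh_ideal = 280.1 - 241.1 = 39.0 kJ/kg
dh_actual = 295.4 - 241.1 = 54.3 kJ/kg
eta_s = dh_ideal / dh_actual = 39.0 / 54.3
eta_s = 0.7182

0.7182


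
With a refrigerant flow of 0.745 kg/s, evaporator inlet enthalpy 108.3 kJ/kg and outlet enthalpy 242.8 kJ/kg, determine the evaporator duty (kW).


dh = 242.8 - 108.3 = 134.5 kJ/kg
Q_evap = m_dot * dh = 0.745 * 134.5
Q_evap = 100.2 kW

100.2


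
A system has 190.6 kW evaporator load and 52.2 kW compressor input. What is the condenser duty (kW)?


Q_cond = Q_evap + W
Q_cond = 190.6 + 52.2
Q_cond = 242.8 kW

242.8


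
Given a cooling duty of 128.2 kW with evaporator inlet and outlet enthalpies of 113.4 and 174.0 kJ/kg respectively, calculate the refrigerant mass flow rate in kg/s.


dh = 174.0 - 113.4 = 60.6 kJ/kg
m_dot = Q / dh = 128.2 / 60.6 = 2.1155 kg/s

2.1155


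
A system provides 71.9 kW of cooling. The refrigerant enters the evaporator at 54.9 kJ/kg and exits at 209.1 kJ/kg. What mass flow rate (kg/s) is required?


dh = 209.1 - 54.9 = 154.2 kJ/kg
m_dot = Q / dh = 71.9 / 154.2 = 0.4663 kg/s

0.4663


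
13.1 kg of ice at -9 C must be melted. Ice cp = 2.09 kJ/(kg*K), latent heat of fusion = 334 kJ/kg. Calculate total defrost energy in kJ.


Sensible heat = cp * dT = 2.09 * 9 = 18.81 kJ/kg
Total per kg = 18.81 + 334 = 352.81 kJ/kg
Q = m * total = 13.1 * 352.81
Q = 4621.8 kJ

4621.8


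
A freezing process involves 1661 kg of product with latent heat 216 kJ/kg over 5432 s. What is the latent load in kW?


Q_lat = m * h_fg / t
Q_lat = 1661 * 216 / 5432
Q_lat = 66.05 kW

66.05


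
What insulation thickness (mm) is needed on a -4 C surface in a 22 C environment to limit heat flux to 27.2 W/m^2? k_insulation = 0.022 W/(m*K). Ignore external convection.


dT = 22 - (-4) = 26 K
thickness = k * dT / q_max * 1000
thickness = 0.022 * 26 / 27.2 * 1000
thickness = 21.0 mm

21.0


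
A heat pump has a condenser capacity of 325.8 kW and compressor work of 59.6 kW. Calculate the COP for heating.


COP_hp = Q_cond / W
COP_hp = 325.8 / 59.6
COP_hp = 5.466

5.466


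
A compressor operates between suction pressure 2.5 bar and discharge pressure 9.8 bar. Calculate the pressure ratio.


PR = P_high / P_low
PR = 9.8 / 2.5
PR = 3.92

3.92


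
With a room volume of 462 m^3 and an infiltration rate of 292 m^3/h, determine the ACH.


ACH = flow / volume
ACH = 292 / 462
ACH = 0.632

0.632


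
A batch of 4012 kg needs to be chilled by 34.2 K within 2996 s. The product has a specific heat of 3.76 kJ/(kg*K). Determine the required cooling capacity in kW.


Q = m * cp * dT / t
Q = 4012 * 3.76 * 34.2 / 2996
Q = 172.2 kW

172.2


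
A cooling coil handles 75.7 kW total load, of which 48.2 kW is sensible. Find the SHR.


SHR = Q_sensible / Q_total
SHR = 48.2 / 75.7
SHR = 0.637

0.637


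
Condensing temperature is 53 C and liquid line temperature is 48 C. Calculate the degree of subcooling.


Subcooling = T_cond - T_liquid
Subcooling = 53 - 48
Subcooling = 5 K

5


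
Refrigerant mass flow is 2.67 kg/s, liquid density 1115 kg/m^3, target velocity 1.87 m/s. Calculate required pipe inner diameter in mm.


A = m_dot / (rho * v) = 2.67 / (1115 * 1.87) = 0.001280544831 m^2
d = sqrt(4*A/pi) * 1000
d = 40.4 mm

40.4


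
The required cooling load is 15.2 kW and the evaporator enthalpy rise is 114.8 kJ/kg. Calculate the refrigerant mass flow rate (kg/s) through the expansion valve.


m_dot = Q / dh
m_dot = 15.2 / 114.8
m_dot = 0.1324 kg/s

0.1324


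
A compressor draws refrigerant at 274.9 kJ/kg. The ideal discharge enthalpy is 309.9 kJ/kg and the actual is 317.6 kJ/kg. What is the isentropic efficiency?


dh_ideal = 309.9 - 274.9 = 35.0 kJ/kg
dh_actual = 317.6 - 274.9 = 42.7 kJ/kg
eta_s = dh_ideal / dh_actual = 35.0 / 42.7
eta_s = 0.8197

0.8197


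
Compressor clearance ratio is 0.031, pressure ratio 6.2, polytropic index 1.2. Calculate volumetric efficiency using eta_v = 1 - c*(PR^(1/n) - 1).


PR^(1/n) = 6.2^(1/1.2) = 4.57431858
eta_v = 1 - 0.031 * (4.57431858 - 1)
eta_v = 0.8892

0.8892


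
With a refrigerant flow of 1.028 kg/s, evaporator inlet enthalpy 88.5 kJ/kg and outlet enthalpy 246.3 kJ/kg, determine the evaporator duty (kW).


dh = 246.3 - 88.5 = 157.8 kJ/kg
Q_evap = m_dot * dh = 1.028 * 157.8
Q_evap = 162.22 kW

162.22


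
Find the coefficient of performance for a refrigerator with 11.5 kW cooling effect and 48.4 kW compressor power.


COP = Q_evap / W
COP = 11.5 / 48.4
COP = 0.238

0.238


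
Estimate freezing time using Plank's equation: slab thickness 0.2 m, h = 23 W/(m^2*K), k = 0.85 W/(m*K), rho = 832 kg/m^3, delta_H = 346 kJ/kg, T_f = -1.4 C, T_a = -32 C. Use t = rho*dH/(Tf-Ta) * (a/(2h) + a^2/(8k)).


dT = -1.4 - (-32) = 30.6 K
term1 = a/(2h) = 0.2/(2*23) = 0.004347826087
term2 = a^2/(8k) = 0.2^2/(8*0.85) = 0.005882352941
t = rho*dH*1000/dT * (term1 + term2)
t = 832*346*1000/30.6 * (0.004347826087 + 0.005882352941)
t = 96241 s

96241


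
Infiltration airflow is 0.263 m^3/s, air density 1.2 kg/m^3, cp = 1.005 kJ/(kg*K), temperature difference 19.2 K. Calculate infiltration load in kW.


Q = V_dot * rho * cp * dT
Q = 0.263 * 1.2 * 1.005 * 19.2
Q = 6.09 kW

6.09


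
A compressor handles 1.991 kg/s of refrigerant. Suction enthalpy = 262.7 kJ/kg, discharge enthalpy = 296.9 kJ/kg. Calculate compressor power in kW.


dh = 296.9 - 262.7 = 34.2 kJ/kg
W = m_dot * dh = 1.991 * 34.2 = 68.09 kW

68.09


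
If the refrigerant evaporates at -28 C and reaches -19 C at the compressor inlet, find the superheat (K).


Superheat = T_suction - T_evap
Superheat = -19 - (-28)
Superheat = 9 K

9


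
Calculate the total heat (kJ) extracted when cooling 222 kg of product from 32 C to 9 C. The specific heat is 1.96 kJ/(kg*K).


dT = 32 - (9) = 23 K
Q = m * cp * dT = 222 * 1.96 * 23
Q = 10008 kJ

10008


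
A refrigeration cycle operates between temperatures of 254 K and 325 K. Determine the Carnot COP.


dT = 325 - 254 = 71 K
COP_carnot = T_cold / dT = 254 / 71
COP_carnot = 3.577

3.577


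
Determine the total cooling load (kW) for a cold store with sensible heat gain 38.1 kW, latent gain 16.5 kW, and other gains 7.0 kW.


Q_total = Q_s + Q_l + Q_misc
Q_total = 38.1 + 16.5 + 7.0
Q_total = 61.6 kW

61.6


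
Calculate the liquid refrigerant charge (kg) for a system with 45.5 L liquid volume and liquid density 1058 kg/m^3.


Charge = V * rho / 1000
Charge = 45.5 * 1058 / 1000
Charge = 48.14 kg

48.14


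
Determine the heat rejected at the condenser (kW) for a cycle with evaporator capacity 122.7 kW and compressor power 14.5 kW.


Q_cond = Q_evap + W
Q_cond = 122.7 + 14.5
Q_cond = 137.2 kW

137.2


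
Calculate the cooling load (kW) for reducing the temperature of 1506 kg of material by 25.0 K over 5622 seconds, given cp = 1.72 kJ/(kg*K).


Q = m * cp * dT / t
Q = 1506 * 1.72 * 25.0 / 5622
Q = 11.519 kW

11.519


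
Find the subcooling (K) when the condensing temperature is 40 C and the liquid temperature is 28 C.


Subcooling = T_cond - T_liquid
Subcooling = 40 - 28
Subcooling = 12 K

12


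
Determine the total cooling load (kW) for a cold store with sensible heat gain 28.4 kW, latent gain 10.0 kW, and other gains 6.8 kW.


Q_total = Q_s + Q_l + Q_misc
Q_total = 28.4 + 10.0 + 6.8
Q_total = 45.2 kW

45.2


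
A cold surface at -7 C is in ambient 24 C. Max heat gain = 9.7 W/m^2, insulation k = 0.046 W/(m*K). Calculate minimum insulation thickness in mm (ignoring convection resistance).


dT = 24 - (-7) = 31 K
thickness = k * dT / q_max * 1000
thickness = 0.046 * 31 / 9.7 * 1000
thickness = 147.0 mm

147.0


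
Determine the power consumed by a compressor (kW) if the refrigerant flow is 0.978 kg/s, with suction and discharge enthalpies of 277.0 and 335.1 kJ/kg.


dh = 335.1 - 277.0 = 58.1 kJ/kg
W = m_dot * dh = 0.978 * 58.1 = 56.82 kW

56.82


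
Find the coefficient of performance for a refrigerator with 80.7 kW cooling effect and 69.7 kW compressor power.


COP = Q_evap / W
COP = 80.7 / 69.7
COP = 1.158

1.158


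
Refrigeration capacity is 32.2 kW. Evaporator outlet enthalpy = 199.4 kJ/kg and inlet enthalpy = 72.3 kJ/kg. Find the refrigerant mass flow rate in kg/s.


dh = 199.4 - 72.3 = 127.1 kJ/kg
m_dot = Q / dh = 32.2 / 127.1 = 0.2533 kg/s

0.2533


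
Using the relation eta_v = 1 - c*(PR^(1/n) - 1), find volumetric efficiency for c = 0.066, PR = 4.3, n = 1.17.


PR^(1/n) = 4.3^(1/1.17) = 3.47877252
eta_v = 1 - 0.066 * (3.47877252 - 1)
eta_v = 0.8364

0.8364


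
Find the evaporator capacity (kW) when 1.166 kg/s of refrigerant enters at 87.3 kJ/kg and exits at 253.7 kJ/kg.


dh = 253.7 - 87.3 = 166.4 kJ/kg
Q_evap = m_dot * dh = 1.166 * 166.4
Q_evap = 194.02 kW

194.02


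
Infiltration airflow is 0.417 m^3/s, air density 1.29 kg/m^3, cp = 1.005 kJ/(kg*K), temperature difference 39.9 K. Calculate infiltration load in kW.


Q = V_dot * rho * cp * dT
Q = 0.417 * 1.29 * 1.005 * 39.9
Q = 21.571 kW

21.571


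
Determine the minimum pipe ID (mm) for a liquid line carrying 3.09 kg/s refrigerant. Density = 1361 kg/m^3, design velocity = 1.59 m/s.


A = m_dot / (rho * v) = 3.09 / (1361 * 1.59) = 0.001427917874 m^2
d = sqrt(4*A/pi) * 1000
d = 42.6 mm

42.6


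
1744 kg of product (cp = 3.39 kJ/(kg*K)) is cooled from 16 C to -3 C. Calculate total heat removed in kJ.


dT = 16 - (-3) = 19 K
Q = m * cp * dT = 1744 * 3.39 * 19
Q = 112331 kJ

112331


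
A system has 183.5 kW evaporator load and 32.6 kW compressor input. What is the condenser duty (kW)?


Q_cond = Q_evap + W
Q_cond = 183.5 + 32.6
Q_cond = 216.1 kW

216.1


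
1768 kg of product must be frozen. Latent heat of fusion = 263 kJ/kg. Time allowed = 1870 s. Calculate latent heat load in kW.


Q_lat = m * h_fg / t
Q_lat = 1768 * 263 / 1870
Q_lat = 248.65 kW

248.65


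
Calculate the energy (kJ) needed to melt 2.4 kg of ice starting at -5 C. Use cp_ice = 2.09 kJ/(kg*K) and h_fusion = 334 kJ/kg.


Sensible heat = cp * dT = 2.09 * 5 = 10.45 kJ/kg
Total per kg = 10.45 + 334 = 344.45 kJ/kg
Q = m * total = 2.4 * 344.45
Q = 826.7 kJ

826.7


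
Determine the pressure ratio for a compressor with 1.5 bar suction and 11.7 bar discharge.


PR = P_high / P_low
PR = 11.7 / 1.5
PR = 7.8

7.8


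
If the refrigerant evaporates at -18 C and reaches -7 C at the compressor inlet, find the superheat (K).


Superheat = T_suction - T_evap
Superheat = -7 - (-18)
Superheat = 11 K

11


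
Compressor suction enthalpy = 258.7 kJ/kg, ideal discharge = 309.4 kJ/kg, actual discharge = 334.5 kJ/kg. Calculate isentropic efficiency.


dh_ideal = 309.4 - 258.7 = 50.7 kJ/kg
dh_actual = 334.5 - 258.7 = 75.8 kJ/kg
eta_s = dh_ideal / dh_actual = 50.7 / 75.8
eta_s = 0.6689

0.6689


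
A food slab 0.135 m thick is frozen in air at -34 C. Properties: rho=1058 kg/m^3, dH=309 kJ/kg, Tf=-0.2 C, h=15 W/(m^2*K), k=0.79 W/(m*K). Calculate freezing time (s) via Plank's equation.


dT = -0.2 - (-34) = 33.8 K
term1 = a/(2h) = 0.135/(2*15) = 0.0045
term2 = a^2/(8k) = 0.135^2/(8*0.79) = 0.002883702532
t = rho*dH*1000/dT * (term1 + term2)
t = 1058*309*1000/33.8 * (0.0045 + 0.002883702532)
t = 71417 s

71417


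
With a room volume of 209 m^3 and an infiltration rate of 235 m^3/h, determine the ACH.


ACH = flow / volume
ACH = 235 / 209
ACH = 1.124

1.124


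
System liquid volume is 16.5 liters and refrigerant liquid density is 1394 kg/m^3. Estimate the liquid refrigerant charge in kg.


Charge = V * rho / 1000
Charge = 16.5 * 1394 / 1000
Charge = 23.0 kg

23.0


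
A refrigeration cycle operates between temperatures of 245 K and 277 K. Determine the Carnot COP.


dT = 277 - 245 = 32 K
COP_carnot = T_cold / dT = 245 / 32
COP_carnot = 7.656

7.656


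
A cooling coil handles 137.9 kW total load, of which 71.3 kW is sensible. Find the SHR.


SHR = Q_sensible / Q_total
SHR = 71.3 / 137.9
SHR = 0.517

0.517


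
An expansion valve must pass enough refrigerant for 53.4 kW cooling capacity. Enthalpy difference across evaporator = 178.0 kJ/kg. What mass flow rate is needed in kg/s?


m_dot = Q / dh
m_dot = 53.4 / 178.0
m_dot = 0.3 kg/s

0.3


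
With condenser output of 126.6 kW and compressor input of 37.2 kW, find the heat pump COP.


COP_hp = Q_cond / W
COP_hp = 126.6 / 37.2
COP_hp = 3.403

3.403


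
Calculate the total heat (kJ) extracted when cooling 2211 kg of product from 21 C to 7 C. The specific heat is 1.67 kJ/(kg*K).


dT = 21 - (7) = 14 K
Q = m * cp * dT = 2211 * 1.67 * 14
Q = 51693 kJ

51693


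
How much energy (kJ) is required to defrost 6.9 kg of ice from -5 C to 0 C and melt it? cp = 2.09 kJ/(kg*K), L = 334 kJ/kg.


Sensible heat = cp * dT = 2.09 * 5 = 10.45 kJ/kg
Total per kg = 10.45 + 334 = 344.45 kJ/kg
Q = m * total = 6.9 * 344.45
Q = 2376.7 kJ

2376.7


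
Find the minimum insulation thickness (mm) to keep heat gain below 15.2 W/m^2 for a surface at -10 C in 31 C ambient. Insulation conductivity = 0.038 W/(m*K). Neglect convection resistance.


dT = 31 - (-10) = 41 K
thickness = k * dT / q_max * 1000
thickness = 0.038 * 41 / 15.2 * 1000
thickness = 102.5 mm

102.5


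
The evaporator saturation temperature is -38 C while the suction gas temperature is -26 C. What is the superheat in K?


Superheat = T_suction - T_evap
Superheat = -26 - (-38)
Superheat = 12 K

12


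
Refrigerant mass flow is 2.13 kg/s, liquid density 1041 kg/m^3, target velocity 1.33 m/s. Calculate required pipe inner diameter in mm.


A = m_dot / (rho * v) = 2.13 / (1041 * 1.33) = 0.001538428203 m^2
d = sqrt(4*A/pi) * 1000
d = 44.3 mm

44.3


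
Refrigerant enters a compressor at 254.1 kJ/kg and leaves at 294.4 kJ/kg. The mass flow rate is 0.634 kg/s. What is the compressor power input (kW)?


dh = 294.4 - 254.1 = 40.3 kJ/kg
W = m_dot * dh = 0.634 * 40.3 = 25.55 kW

25.55


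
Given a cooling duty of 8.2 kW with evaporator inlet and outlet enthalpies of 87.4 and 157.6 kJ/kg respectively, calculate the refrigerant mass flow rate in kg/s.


dh = 157.6 - 87.4 = 70.2 kJ/kg
m_dot = Q / dh = 8.2 / 70.2 = 0.1168 kg/s

0.1168


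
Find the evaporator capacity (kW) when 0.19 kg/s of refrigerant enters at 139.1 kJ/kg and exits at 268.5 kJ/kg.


dh = 268.5 - 139.1 = 129.4 kJ/kg
Q_evap = m_dot * dh = 0.19 * 129.4
Q_evap = 24.59 kW

24.59


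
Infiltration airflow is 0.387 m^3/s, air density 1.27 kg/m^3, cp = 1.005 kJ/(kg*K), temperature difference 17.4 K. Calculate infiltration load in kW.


Q = V_dot * rho * cp * dT
Q = 0.387 * 1.27 * 1.005 * 17.4
Q = 8.595 kW

8.595


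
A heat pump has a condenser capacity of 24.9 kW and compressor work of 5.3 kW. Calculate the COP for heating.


COP_hp = Q_cond / W
COP_hp = 24.9 / 5.3
COP_hp = 4.698

4.698


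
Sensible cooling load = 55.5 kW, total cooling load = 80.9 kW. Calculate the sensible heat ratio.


SHR = Q_sensible / Q_total
SHR = 55.5 / 80.9
SHR = 0.686

0.686


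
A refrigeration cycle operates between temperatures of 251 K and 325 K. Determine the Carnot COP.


dT = 325 - 251 = 74 K
COP_carnot = T_cold / dT = 251 / 74
COP_carnot = 3.392

3.392


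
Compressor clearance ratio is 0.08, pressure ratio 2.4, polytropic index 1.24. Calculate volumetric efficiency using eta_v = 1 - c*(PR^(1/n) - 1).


PR^(1/n) = 2.4^(1/1.24) = 2.02591849
eta_v = 1 - 0.08 * (2.02591849 - 1)
eta_v = 0.9179

0.9179


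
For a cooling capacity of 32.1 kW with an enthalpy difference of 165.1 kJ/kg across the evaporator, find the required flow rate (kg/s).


m_dot = Q / dh
m_dot = 32.1 / 165.1
m_dot = 0.1944 kg/s

0.1944


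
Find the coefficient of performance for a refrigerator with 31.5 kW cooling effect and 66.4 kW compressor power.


COP = Q_evap / W
COP = 31.5 / 66.4
COP = 0.474

0.474


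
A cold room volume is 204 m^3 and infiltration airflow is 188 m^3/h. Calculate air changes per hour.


ACH = flow / volume
ACH = 188 / 204
ACH = 0.922

0.922


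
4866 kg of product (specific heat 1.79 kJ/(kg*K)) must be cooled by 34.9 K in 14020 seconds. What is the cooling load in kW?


Q = m * cp * dT / t
Q = 4866 * 1.79 * 34.9 / 14020
Q = 21.682 kW

21.682


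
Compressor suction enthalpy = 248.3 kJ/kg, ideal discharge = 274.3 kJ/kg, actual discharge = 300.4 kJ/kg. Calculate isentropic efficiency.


dh_ideal = 274.3 - 248.3 = 26.0 kJ/kg
dh_actual = 300.4 - 248.3 = 52.1 kJ/kg
eta_s = dh_ideal / dh_actual = 26.0 / 52.1
eta_s = 0.499

0.499


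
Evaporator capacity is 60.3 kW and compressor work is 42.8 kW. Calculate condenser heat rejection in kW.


Q_cond = Q_evap + W
Q_cond = 60.3 + 42.8
Q_cond = 103.1 kW

103.1


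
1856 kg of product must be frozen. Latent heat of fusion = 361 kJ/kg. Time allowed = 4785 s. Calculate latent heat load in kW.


Q_lat = m * h_fg / t
Q_lat = 1856 * 361 / 4785
Q_lat = 140.02 kW

140.02


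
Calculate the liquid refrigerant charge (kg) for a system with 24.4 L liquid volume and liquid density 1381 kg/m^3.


Charge = V * rho / 1000
Charge = 24.4 * 1381 / 1000
Charge = 33.7 kg

33.7


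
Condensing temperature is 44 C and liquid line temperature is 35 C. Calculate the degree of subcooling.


Subcooling = T_cond - T_liquid
Subcooling = 44 - 35
Subcooling = 9 K

9


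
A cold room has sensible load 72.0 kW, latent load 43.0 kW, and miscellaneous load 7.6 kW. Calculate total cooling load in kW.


Q_total = Q_s + Q_l + Q_misc
Q_total = 72.0 + 43.0 + 7.6
Q_total = 122.6 kW

122.6


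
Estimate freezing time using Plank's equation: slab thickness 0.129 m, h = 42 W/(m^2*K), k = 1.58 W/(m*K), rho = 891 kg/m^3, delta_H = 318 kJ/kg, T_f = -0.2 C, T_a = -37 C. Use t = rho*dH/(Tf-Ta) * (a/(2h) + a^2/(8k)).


dT = -0.2 - (-37) = 36.8 K
term1 = a/(2h) = 0.129/(2*42) = 0.001535714286
term2 = a^2/(8k) = 0.129^2/(8*1.58) = 0.00131653481
t = rho*dH*1000/dT * (term1 + term2)
t = 891*318*1000/36.8 * (0.001535714286 + 0.00131653481)
t = 21961 s

21961


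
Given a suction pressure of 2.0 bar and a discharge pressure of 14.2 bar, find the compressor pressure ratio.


PR = P_high / P_low
PR = 14.2 / 2.0
PR = 7.1

7.1


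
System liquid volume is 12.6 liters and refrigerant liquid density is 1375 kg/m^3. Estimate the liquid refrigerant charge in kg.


Charge = V * rho / 1000
Charge = 12.6 * 1375 / 1000
Charge = 17.33 kg

17.33


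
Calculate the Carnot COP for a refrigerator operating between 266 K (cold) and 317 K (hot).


dT = 317 - 266 = 51 K
COP_carnot = T_cold / dT = 266 / 51
COP_carnot = 5.216

5.216


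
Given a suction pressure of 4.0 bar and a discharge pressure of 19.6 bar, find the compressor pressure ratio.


PR = P_high / P_low
PR = 19.6 / 4.0
PR = 4.9

4.9


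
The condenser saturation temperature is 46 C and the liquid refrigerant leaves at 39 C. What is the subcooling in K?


Subcooling = T_cond - T_liquid
Subcooling = 46 - 39
Subcooling = 7 K

7


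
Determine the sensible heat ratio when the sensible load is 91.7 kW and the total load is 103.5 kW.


SHR = Q_sensible / Q_total
SHR = 91.7 / 103.5
SHR = 0.886

0.886


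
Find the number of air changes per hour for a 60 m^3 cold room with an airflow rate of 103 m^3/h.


ACH = flow / volume
ACH = 103 / 60
ACH = 1.717

1.717


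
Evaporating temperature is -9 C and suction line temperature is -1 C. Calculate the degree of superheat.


Superheat = T_suction - T_evap
Superheat = -1 - (-9)
Superheat = 8 K

8


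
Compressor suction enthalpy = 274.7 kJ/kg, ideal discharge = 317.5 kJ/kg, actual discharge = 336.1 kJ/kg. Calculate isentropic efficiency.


dh_ideal = 317.5 - 274.7 = 42.8 kJ/kg
dh_actual = 336.1 - 274.7 = 61.4 kJ/kg
eta_s = dh_ideal / dh_actual = 42.8 / 61.4
eta_s = 0.6971

0.6971


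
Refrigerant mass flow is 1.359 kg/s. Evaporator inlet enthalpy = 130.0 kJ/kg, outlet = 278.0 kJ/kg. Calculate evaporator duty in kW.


dh = 278.0 - 130.0 = 148.0 kJ/kg
Q_evap = m_dot * dh = 1.359 * 148.0
Q_evap = 201.13 kW

201.13


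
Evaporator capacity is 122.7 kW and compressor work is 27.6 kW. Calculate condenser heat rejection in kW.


Q_cond = Q_evap + W
Q_cond = 122.7 + 27.6
Q_cond = 150.3 kW

150.3


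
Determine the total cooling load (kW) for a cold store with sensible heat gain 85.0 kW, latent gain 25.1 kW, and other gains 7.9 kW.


Q_total = Q_s + Q_l + Q_misc
Q_total = 85.0 + 25.1 + 7.9
Q_total = 118.0 kW

118.0


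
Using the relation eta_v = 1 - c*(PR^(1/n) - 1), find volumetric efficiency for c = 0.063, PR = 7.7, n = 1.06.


PR^(1/n) = 7.7^(1/1.06) = 6.8598087
eta_v = 1 - 0.063 * (6.8598087 - 1)
eta_v = 0.6308

0.6308


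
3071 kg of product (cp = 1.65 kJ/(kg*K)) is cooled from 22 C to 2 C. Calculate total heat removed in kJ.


dT = 22 - (2) = 20 K
Q = m * cp * dT = 3071 * 1.65 * 20
Q = 101343 kJ

101343


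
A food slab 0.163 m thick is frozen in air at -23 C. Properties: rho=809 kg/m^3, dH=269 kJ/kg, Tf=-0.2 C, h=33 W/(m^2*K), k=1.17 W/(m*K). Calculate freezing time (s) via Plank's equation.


dT = -0.2 - (-23) = 22.8 K
term1 = a/(2h) = 0.163/(2*33) = 0.00246969697
term2 = a^2/(8k) = 0.163^2/(8*1.17) = 0.002838568376
t = rho*dH*1000/dT * (term1 + term2)
t = 809*269*1000/22.8 * (0.00246969697 + 0.002838568376)
t = 50666 s

50666


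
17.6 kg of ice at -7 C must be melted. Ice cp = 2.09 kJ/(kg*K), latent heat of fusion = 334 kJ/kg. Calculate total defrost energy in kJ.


Sensible heat = cp * dT = 2.09 * 7 = 14.63 kJ/kg
Total per kg = 14.63 + 334 = 348.63 kJ/kg
Q = m * total = 17.6 * 348.63
Q = 6135.9 kJ

6135.9


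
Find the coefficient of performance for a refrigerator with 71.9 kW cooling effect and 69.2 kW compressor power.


COP = Q_evap / W
COP = 71.9 / 69.2
COP = 1.039

1.039


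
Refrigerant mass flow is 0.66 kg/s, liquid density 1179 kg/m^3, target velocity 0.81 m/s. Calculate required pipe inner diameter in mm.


A = m_dot / (rho * v) = 0.66 / (1179 * 0.81) = 0.0006911067132 m^2
d = sqrt(4*A/pi) * 1000
d = 29.7 mm

29.7


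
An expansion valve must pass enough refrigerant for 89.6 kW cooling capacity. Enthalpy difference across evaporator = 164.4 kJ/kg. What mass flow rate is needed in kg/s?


m_dot = Q / dh
m_dot = 89.6 / 164.4
m_dot = 0.545 kg/s

0.545


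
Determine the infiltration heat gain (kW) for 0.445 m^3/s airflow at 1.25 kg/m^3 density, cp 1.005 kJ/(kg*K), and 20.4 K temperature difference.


Q = V_dot * rho * cp * dT
Q = 0.445 * 1.25 * 1.005 * 20.4
Q = 11.404 kW

11.404


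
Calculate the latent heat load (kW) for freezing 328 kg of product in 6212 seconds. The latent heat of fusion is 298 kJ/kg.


Q_lat = m * h_fg / t
Q_lat = 328 * 298 / 6212
Q_lat = 15.73 kW

15.73


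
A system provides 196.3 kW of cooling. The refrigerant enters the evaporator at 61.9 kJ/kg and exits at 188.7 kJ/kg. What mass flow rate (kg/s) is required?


dh = 188.7 - 61.9 = 126.8 kJ/kg
m_dot = Q / dh = 196.3 / 126.8 = 1.5481 kg/s

1.5481


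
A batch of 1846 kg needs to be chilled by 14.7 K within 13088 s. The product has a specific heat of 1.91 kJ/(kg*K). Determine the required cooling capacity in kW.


Q = m * cp * dT / t
Q = 1846 * 1.91 * 14.7 / 13088
Q = 3.96 kW

3.96


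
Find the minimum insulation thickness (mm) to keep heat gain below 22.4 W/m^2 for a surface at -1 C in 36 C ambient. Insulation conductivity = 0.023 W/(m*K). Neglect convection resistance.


dT = 36 - (-1) = 37 K
thickness = k * dT / q_max * 1000
thickness = 0.023 * 37 / 22.4 * 1000
thickness = 38.0 mm

38.0


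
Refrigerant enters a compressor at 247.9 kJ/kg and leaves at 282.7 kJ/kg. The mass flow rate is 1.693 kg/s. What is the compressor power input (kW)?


dh = 282.7 - 247.9 = 34.8 kJ/kg
W = m_dot * dh = 1.693 * 34.8 = 58.92 kW

58.92


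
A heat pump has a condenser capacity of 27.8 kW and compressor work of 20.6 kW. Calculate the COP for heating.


COP_hp = Q_cond / W
COP_hp = 27.8 / 20.6
COP_hp = 1.35

1.35


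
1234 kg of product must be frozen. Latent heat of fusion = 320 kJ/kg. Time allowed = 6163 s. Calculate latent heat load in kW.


Q_lat = m * h_fg / t
Q_lat = 1234 * 320 / 6163
Q_lat = 64.07 kW

64.07


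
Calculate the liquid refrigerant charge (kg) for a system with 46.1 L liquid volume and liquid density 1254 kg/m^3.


Charge = V * rho / 1000
Charge = 46.1 * 1254 / 1000
Charge = 57.81 kg

57.81


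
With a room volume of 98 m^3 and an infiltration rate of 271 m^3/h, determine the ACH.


ACH = flow / volume
ACH = 271 / 98
ACH = 2.765

2.765


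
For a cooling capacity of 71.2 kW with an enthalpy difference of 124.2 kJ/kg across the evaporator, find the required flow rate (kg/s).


m_dot = Q / dh
m_dot = 71.2 / 124.2
m_dot = 0.5733 kg/s

0.5733


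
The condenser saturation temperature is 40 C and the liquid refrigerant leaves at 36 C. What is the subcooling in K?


Subcooling = T_cond - T_liquid
Subcooling = 40 - 36
Subcooling = 4 K

4


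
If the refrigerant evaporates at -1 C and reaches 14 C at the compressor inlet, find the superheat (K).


Superheat = T_suction - T_evap
Superheat = 14 - (-1)
Superheat = 15 K

15


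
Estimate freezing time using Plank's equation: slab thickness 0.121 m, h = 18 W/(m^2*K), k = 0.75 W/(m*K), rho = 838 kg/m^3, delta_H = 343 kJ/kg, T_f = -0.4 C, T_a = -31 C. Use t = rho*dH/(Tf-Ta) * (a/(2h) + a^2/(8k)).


dT = -0.4 - (-31) = 30.6 K
term1 = a/(2h) = 0.121/(2*18) = 0.003361111111
term2 = a^2/(8k) = 0.121^2/(8*0.75) = 0.002440166667
t = rho*dH*1000/dT * (term1 + term2)
t = 838*343*1000/30.6 * (0.003361111111 + 0.002440166667)
t = 54493 s

54493


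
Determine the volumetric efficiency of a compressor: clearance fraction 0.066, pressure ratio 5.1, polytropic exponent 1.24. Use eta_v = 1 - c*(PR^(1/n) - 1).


PR^(1/n) = 5.1^(1/1.24) = 3.72066963
eta_v = 1 - 0.066 * (3.72066963 - 1)
eta_v = 0.8204

0.8204


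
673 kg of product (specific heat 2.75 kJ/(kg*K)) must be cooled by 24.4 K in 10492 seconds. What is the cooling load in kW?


Q = m * cp * dT / t
Q = 673 * 2.75 * 24.4 / 10492
Q = 4.304 kW

4.304


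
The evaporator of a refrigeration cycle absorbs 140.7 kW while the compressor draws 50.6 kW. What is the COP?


COP = Q_evap / W
COP = 140.7 / 50.6
COP = 2.781

2.781


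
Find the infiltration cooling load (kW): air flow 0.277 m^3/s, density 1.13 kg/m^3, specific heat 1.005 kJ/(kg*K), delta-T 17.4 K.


Q = V_dot * rho * cp * dT
Q = 0.277 * 1.13 * 1.005 * 17.4
Q = 5.474 kW

5.474


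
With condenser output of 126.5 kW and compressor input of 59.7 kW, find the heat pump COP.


COP_hp = Q_cond / W
COP_hp = 126.5 / 59.7
COP_hp = 2.119

2.119


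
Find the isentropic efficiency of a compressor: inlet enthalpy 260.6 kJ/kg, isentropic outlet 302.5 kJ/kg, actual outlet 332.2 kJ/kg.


dh_ideal = 302.5 - 260.6 = 41.9 kJ/kg
dh_actual = 332.2 - 260.6 = 71.6 kJ/kg
eta_s = dh_ideal / dh_actual = 41.9 / 71.6
eta_s = 0.5852

0.5852


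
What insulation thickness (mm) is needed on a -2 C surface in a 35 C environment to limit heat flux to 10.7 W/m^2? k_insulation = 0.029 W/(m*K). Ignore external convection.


dT = 35 - (-2) = 37 K
thickness = k * dT / q_max * 1000
thickness = 0.029 * 37 / 10.7 * 1000
thickness = 100.3 mm

100.3


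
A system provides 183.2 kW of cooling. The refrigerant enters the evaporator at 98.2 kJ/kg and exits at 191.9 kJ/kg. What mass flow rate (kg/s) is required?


dh = 191.9 - 98.2 = 93.7 kJ/kg
m_dot = Q / dh = 183.2 / 93.7 = 1.9552 kg/s

1.9552


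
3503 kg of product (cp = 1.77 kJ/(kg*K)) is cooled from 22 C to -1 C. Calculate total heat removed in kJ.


dT = 22 - (-1) = 23 K
Q = m * cp * dT = 3503 * 1.77 * 23
Q = 142607 kJ

142607


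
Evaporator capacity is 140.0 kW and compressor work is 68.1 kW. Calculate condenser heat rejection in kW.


Q_cond = Q_evap + W
Q_cond = 140.0 + 68.1
Q_cond = 208.1 kW

208.1


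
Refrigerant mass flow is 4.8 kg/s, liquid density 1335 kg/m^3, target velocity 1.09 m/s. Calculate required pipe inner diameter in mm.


A = m_dot / (rho * v) = 4.8 / (1335 * 1.09) = 0.003298629007 m^2
d = sqrt(4*A/pi) * 1000
d = 64.8 mm

64.8


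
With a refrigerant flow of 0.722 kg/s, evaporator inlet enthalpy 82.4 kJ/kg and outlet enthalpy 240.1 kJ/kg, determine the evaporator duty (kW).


dh = 240.1 - 82.4 = 157.7 kJ/kg
Q_evap = m_dot * dh = 0.722 * 157.7
Q_evap = 113.86 kW

113.86


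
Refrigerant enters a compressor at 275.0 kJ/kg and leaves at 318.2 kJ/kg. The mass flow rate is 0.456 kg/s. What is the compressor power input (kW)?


dh = 318.2 - 275.0 = 43.2 kJ/kg
W = m_dot * dh = 0.456 * 43.2 = 19.7 kW

19.7


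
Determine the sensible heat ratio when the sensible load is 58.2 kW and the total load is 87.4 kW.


SHR = Q_sensible / Q_total
SHR = 58.2 / 87.4
SHR = 0.666

0.666


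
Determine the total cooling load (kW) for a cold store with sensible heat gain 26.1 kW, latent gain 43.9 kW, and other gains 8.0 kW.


Q_total = Q_s + Q_l + Q_misc
Q_total = 26.1 + 43.9 + 8.0
Q_total = 78.0 kW

78.0


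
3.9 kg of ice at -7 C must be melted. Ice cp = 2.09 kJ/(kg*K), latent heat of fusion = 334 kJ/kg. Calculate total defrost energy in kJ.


Sensible heat = cp * dT = 2.09 * 7 = 14.63 kJ/kg
Total per kg = 14.63 + 334 = 348.63 kJ/kg
Q = m * total = 3.9 * 348.63
Q = 1359.7 kJ

1359.7


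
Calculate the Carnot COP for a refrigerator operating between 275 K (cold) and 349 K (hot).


dT = 349 - 275 = 74 K
COP_carnot = T_cold / dT = 275 / 74
COP_carnot = 3.716

3.716


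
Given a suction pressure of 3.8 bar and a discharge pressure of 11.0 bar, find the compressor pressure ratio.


PR = P_high / P_low
PR = 11.0 / 3.8
PR = 2.895

2.895


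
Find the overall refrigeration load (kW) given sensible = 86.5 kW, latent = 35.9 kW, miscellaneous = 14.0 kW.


Q_total = Q_s + Q_l + Q_misc
Q_total = 86.5 + 35.9 + 14.0
Q_total = 136.4 kW

136.4


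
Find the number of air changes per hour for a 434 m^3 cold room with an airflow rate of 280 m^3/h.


ACH = flow / volume
ACH = 280 / 434
ACH = 0.645

0.645


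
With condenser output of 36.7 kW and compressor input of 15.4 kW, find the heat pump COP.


COP_hp = Q_cond / W
COP_hp = 36.7 / 15.4
COP_hp = 2.383

2.383


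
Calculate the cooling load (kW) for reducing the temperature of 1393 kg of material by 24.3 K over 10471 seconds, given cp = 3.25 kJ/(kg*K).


Q = m * cp * dT / t
Q = 1393 * 3.25 * 24.3 / 10471
Q = 10.506 kW

10.506


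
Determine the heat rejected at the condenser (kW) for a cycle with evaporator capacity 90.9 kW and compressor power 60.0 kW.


Q_cond = Q_evap + W
Q_cond = 90.9 + 60.0
Q_cond = 150.9 kW

150.9


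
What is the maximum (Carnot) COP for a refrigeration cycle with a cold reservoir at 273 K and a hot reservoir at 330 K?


dT = 330 - 273 = 57 K
COP_carnot = T_cold / dT = 273 / 57
COP_carnot = 4.789

4.789


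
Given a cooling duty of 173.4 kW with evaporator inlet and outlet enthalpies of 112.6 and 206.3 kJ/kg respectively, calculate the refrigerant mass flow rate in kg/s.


dh = 206.3 - 112.6 = 93.7 kJ/kg
m_dot = Q / dh = 173.4 / 93.7 = 1.8506 kg/s

1.8506


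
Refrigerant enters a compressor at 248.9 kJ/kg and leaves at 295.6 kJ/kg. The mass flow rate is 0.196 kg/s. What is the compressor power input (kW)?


dh = 295.6 - 248.9 = 46.7 kJ/kg
W = m_dot * dh = 0.196 * 46.7 = 9.15 kW

9.15


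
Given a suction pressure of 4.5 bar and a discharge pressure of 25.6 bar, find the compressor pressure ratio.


PR = P_high / P_low
PR = 25.6 / 4.5
PR = 5.689

5.689


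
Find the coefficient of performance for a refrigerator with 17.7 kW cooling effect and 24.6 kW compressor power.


COP = Q_evap / W
COP = 17.7 / 24.6
COP = 0.72

0.72


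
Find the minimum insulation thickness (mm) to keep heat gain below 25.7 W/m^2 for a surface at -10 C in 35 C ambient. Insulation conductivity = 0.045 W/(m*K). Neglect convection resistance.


dT = 35 - (-10) = 45 K
thickness = k * dT / q_max * 1000
thickness = 0.045 * 45 / 25.7 * 1000
thickness = 78.8 mm

78.8


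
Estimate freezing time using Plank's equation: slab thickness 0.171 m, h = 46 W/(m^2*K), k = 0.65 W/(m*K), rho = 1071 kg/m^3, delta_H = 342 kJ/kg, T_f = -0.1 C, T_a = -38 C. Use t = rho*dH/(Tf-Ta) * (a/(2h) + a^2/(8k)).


dT = -0.1 - (-38) = 37.9 K
term1 = a/(2h) = 0.171/(2*46) = 0.001858695652
term2 = a^2/(8k) = 0.171^2/(8*0.65) = 0.005623269231
t = rho*dH*1000/dT * (term1 + term2)
t = 1071*342*1000/37.9 * (0.001858695652 + 0.005623269231)
t = 72309 s

72309


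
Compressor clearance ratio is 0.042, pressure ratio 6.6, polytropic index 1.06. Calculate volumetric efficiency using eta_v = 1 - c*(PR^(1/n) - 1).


PR^(1/n) = 6.6^(1/1.06) = 5.93136508
eta_v = 1 - 0.042 * (5.93136508 - 1)
eta_v = 0.7929

0.7929


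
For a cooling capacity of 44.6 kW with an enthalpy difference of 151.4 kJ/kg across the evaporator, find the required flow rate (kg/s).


m_dot = Q / dh
m_dot = 44.6 / 151.4
m_dot = 0.2946 kg/s

0.2946


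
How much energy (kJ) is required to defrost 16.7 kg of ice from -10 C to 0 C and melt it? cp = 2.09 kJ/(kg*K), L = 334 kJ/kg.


Sensible heat = cp * dT = 2.09 * 10 = 20.9 kJ/kg
Total per kg = 20.9 + 334 = 354.9 kJ/kg
Q = m * total = 16.7 * 354.9
Q = 5926.8 kJ

5926.8


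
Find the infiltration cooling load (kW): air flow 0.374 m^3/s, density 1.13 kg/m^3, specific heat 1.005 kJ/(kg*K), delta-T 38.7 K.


Q = V_dot * rho * cp * dT
Q = 0.374 * 1.13 * 1.005 * 38.7
Q = 16.437 kW

16.437


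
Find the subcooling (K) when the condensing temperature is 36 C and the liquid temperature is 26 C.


Subcooling = T_cond - T_liquid
Subcooling = 36 - 26
Subcooling = 10 K

10


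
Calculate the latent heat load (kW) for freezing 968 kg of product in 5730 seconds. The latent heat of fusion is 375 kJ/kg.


Q_lat = m * h_fg / t
Q_lat = 968 * 375 / 5730
Q_lat = 63.35 kW

63.35


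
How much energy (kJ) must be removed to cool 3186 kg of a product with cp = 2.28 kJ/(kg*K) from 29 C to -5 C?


dT = 29 - (-5) = 34 K
Q = m * cp * dT = 3186 * 2.28 * 34
Q = 246979 kJ

246979


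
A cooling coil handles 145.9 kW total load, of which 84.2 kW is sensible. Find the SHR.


SHR = Q_sensible / Q_total
SHR = 84.2 / 145.9
SHR = 0.577

0.577


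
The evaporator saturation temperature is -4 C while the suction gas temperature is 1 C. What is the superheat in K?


Superheat = T_suction - T_evap
Superheat = 1 - (-4)
Superheat = 5 K

5


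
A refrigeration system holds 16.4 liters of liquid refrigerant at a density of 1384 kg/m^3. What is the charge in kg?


Charge = V * rho / 1000
Charge = 16.4 * 1384 / 1000
Charge = 22.7 kg

22.7


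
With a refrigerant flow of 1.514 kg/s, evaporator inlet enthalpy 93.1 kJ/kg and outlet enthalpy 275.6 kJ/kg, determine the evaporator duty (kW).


dh = 275.6 - 93.1 = 182.5 kJ/kg
Q_evap = m_dot * dh = 1.514 * 182.5
Q_evap = 276.31 kW

276.31


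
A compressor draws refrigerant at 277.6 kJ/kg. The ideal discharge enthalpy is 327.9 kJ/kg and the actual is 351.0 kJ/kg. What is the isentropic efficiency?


dh_ideal = 327.9 - 277.6 = 50.3 kJ/kg
dh_actual = 351.0 - 277.6 = 73.4 kJ/kg
eta_s = dh_ideal / dh_actual = 50.3 / 73.4
eta_s = 0.6853

0.6853


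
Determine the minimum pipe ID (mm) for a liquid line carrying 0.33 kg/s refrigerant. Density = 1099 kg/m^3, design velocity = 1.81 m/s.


A = m_dot / (rho * v) = 0.33 / (1099 * 1.81) = 0.0001658966715 m^2
d = sqrt(4*A/pi) * 1000
d = 14.5 mm

14.5


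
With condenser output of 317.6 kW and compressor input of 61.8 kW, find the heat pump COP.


COP_hp = Q_cond / W
COP_hp = 317.6 / 61.8
COP_hp = 5.139

5.139


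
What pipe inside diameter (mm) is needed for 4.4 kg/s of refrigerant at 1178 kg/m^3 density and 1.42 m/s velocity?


A = m_dot / (rho * v) = 4.4 / (1178 * 1.42) = 0.002630383319 m^2
d = sqrt(4*A/pi) * 1000
d = 57.9 mm

57.9


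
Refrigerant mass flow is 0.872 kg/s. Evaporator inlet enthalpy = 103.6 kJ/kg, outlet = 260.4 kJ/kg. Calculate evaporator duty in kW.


dh = 260.4 - 103.6 = 156.8 kJ/kg
Q_evap = m_dot * dh = 0.872 * 156.8
Q_evap = 136.73 kW

136.73


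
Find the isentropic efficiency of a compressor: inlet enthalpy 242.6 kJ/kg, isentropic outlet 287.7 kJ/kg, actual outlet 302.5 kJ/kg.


dh_ideal = 287.7 - 242.6 = 45.1 kJ/kg
dh_actual = 302.5 - 242.6 = 59.9 kJ/kg
eta_s = dh_ideal / dh_actual = 45.1 / 59.9
eta_s = 0.7529

0.7529


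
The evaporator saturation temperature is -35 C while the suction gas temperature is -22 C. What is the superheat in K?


Superheat = T_suction - T_evap
Superheat = -22 - (-35)
Superheat = 13 K

13


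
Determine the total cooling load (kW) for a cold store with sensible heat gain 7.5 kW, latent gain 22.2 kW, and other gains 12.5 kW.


Q_total = Q_s + Q_l + Q_misc
Q_total = 7.5 + 22.2 + 12.5
Q_total = 42.2 kW

42.2


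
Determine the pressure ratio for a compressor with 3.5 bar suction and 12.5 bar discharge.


PR = P_high / P_low
PR = 12.5 / 3.5
PR = 3.571

3.571


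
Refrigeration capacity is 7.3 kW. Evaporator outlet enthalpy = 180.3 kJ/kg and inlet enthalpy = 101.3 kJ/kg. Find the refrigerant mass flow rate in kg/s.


dh = 180.3 - 101.3 = 79.0 kJ/kg
m_dot = Q / dh = 7.3 / 79.0 = 0.0924 kg/s

0.0924


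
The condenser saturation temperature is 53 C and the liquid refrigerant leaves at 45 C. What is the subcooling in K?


Subcooling = T_cond - T_liquid
Subcooling = 53 - 45
Subcooling = 8 K

8


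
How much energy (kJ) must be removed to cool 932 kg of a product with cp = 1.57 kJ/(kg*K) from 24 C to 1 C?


dT = 24 - (1) = 23 K
Q = m * cp * dT = 932 * 1.57 * 23
Q = 33655 kJ

33655


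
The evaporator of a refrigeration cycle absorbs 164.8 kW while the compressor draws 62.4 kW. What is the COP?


COP = Q_evap / W
COP = 164.8 / 62.4
COP = 2.641

2.641


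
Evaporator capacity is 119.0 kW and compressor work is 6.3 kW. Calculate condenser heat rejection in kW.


Q_cond = Q_evap + W
Q_cond = 119.0 + 6.3
Q_cond = 125.3 kW

125.3


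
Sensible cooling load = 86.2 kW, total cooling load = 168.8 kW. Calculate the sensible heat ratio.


SHR = Q_sensible / Q_total
SHR = 86.2 / 168.8
SHR = 0.511

0.511


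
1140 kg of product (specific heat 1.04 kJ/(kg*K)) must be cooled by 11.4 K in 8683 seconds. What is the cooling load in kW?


Q = m * cp * dT / t
Q = 1140 * 1.04 * 11.4 / 8683
Q = 1.557 kW

1.557


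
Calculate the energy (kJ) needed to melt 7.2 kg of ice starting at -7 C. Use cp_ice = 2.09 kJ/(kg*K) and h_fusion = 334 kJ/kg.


Sensible heat = cp * dT = 2.09 * 7 = 14.63 kJ/kg
Total per kg = 14.63 + 334 = 348.63 kJ/kg
Q = m * total = 7.2 * 348.63
Q = 2510.1 kJ

2510.1


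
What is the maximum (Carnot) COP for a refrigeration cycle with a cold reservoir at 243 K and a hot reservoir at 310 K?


dT = 310 - 243 = 67 K
COP_carnot = T_cold / dT = 243 / 67
COP_carnot = 3.627

3.627


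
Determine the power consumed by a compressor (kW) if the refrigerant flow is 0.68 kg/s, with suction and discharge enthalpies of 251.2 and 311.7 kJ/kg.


dh = 311.7 - 251.2 = 60.5 kJ/kg
W = m_dot * dh = 0.68 * 60.5 = 41.14 kW

41.14


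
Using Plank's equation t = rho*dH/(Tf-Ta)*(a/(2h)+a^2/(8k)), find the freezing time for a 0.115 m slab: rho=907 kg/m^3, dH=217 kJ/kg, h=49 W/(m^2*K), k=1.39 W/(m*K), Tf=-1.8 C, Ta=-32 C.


dT = -1.8 - (-32) = 30.2 K
term1 = a/(2h) = 0.115/(2*49) = 0.001173469388
term2 = a^2/(8k) = 0.115^2/(8*1.39) = 0.001189298561
t = rho*dH*1000/dT * (term1 + term2)
t = 907*217*1000/30.2 * (0.001173469388 + 0.001189298561)
t = 15399 s

15399


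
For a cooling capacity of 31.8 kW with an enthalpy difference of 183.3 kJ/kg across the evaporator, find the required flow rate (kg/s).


m_dot = Q / dh
m_dot = 31.8 / 183.3
m_dot = 0.1735 kg/s

0.1735
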